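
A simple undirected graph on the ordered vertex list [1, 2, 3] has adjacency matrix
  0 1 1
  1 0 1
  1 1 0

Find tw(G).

2

A width-2 tree decomposition is:
Bags: B1 = {1, 2, 3}
Tree: (single bag)
A single bag containing all 3 vertices is trivially a valid decomposition of width 2. For the lower bound, the 3 vertices {1, 2, 3} are pairwise adjacent, and any tree decomposition puts a clique entirely inside one bag — forcing width ≥ 2. The upper and lower bounds meet at 2, so that is the treewidth.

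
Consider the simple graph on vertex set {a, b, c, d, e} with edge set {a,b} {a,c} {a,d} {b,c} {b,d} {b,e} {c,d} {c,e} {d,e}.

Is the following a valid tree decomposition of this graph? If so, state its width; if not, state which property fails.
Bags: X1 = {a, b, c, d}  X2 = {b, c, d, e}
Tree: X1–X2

Every vertex of G appears in some bag (union = {a, b, c, d, e}); every edge is covered by a bag; and for each vertex v the set of bags containing v is connected in the bag tree. The decomposition is therefore valid. The largest bag has 4 vertices, so the width is 3.

Yes; width 3.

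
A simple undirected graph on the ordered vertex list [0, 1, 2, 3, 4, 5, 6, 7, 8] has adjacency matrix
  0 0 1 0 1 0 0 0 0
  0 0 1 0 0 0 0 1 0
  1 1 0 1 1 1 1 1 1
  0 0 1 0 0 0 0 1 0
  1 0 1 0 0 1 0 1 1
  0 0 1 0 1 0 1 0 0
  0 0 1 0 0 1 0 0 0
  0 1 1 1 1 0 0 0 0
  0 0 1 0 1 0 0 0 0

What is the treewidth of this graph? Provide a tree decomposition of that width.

Treewidth 2.
One optimal decomposition is:
Bags: B1 = {1, 2, 7}  B2 = {2, 4, 7}  B3 = {2, 4, 5}  B4 = {2, 3, 7}  B5 = {2, 4, 8}  B6 = {2, 5, 6}  B7 = {0, 2, 4}
Tree: B1–B2, B2–B3, B2–B4, B3–B5, B3–B6, B5–B7

Every bag has size at most 3, so the width is 3 − 1 = 2 and tw(G) ≤ 2. On the other hand G contains the 3-clique {1, 2, 7}. A clique must lie in a single bag of any decomposition, so no decomposition can have width below 2. Hence tw(G) = 2 exactly.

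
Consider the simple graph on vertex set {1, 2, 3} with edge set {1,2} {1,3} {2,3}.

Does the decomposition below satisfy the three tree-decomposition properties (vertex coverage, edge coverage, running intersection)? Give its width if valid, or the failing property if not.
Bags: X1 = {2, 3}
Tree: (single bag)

No — vertex 1 appears in no bag.

A tree decomposition must satisfy three properties: every vertex lies in some bag; for every edge, both endpoints lie together in some bag; and for every vertex, the bags containing it form a connected subtree. Here vertex 1 appears in no bag, so the decomposition is invalid.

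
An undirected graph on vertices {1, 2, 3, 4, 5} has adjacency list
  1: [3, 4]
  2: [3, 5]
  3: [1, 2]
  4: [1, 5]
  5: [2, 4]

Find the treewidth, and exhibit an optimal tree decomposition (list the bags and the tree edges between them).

Treewidth 2.
One such decomposition:
Bags: B1 = {1, 2, 3}  B2 = {1, 2, 4}  B3 = {2, 4, 5}
Tree: B1–B2, B2–B3

Every bag has size at most 3, so the width is 3 − 1 = 2 and tw(G) ≤ 2. Since 2–3–1–4–5–2 is a cycle in G, G is not acyclic. Forests are exactly the graphs of treewidth ≤ 1, so tw(G) ≥ 2. Therefore the treewidth is 2.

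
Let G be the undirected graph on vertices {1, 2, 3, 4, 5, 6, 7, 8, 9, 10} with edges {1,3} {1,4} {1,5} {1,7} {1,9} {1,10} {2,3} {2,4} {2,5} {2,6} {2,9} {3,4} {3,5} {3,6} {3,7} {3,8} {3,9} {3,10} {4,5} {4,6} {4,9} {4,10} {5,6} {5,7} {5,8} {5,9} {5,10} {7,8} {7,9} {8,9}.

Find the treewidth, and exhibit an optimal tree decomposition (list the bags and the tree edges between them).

Every bag has size at most 5, so the width is 5 − 1 = 4 and tw(G) ≤ 4. On the other hand G contains the 5-clique {3, 5, 7, 8, 9}. A clique must lie in a single bag of any decomposition, so no decomposition can have width below 4. The upper and lower bounds meet at 4, so that is the treewidth.

Treewidth 4.
Bags: B1 = {1, 3, 5, 7, 9}  B2 = {3, 5, 7, 8, 9}  B3 = {1, 3, 4, 5, 9}  B4 = {2, 3, 4, 5, 9}  B5 = {1, 3, 4, 5, 10}  B6 = {2, 3, 4, 5, 6}
Tree: B1–B2, B1–B3, B3–B4, B3–B5, B4–B6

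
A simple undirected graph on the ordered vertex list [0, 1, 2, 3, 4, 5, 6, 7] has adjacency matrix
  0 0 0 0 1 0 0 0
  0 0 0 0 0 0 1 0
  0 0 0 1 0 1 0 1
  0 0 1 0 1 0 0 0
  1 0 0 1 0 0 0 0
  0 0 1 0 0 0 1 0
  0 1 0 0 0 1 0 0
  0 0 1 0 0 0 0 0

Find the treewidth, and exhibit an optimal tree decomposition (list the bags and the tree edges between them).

The largest bag has 2 vertices, giving width 1; this decomposition certifies tw(G) ≤ 1. G has an edge, so its treewidth is at least 1. Hence tw(G) = 1 exactly.

Treewidth 1.
Bags: B1 = {2, 7}  B2 = {2, 3}  B3 = {2, 5}  B4 = {5, 6}  B5 = {3, 4}  B6 = {0, 4}  B7 = {1, 6}
Tree: B1–B2, B2–B3, B3–B4, B2–B5, B5–B6, B4–B7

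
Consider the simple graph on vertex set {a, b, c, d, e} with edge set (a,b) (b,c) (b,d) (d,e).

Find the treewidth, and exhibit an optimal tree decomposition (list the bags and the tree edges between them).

Treewidth 1.
One such decomposition:
Bags: B1 = {b, d}  B2 = {a, b}  B3 = {b, c}  B4 = {d, e}
Tree: B1–B2, B2–B3, B1–B4

Every bag has size at most 2, so the width is 2 − 1 = 1 and tw(G) ≤ 1. Since G has at least one edge (e.g. d–b), it is not an edgeless graph, so tw(G) ≥ 1. Combining the bounds, tw(G) = 1.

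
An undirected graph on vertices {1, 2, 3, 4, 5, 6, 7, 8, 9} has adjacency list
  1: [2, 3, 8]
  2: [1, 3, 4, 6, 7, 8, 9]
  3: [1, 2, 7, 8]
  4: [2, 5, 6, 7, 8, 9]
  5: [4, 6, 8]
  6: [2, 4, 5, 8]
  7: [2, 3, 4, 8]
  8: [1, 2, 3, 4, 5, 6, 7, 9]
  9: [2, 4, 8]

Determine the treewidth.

A width-3 tree decomposition is:
Bags: B1 = {2, 4, 7, 8}  B2 = {2, 4, 6, 8}  B3 = {2, 3, 7, 8}  B4 = {2, 4, 8, 9}  B5 = {1, 2, 3, 8}  B6 = {4, 5, 6, 8}
Tree: B1–B2, B1–B3, B1–B4, B3–B5, B2–B6
Each bag holds 4 vertices, so the decomposition has width 3, which upper-bounds the treewidth. On the other hand G contains the 4-clique {1, 2, 3, 8}. A clique must lie in a single bag of any decomposition, so no decomposition can have width below 3. The upper and lower bounds meet at 3, so that is the treewidth.

3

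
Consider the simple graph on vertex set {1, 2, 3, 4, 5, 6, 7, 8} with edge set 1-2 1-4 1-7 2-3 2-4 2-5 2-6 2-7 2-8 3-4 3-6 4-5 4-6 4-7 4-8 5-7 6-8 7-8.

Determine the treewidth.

3

A width-3 tree decomposition is:
Bags: B1 = {2, 4, 5, 7}  B2 = {1, 2, 4, 7}  B3 = {2, 4, 7, 8}  B4 = {2, 4, 6, 8}  B5 = {2, 3, 4, 6}
Tree: B1–B2, B2–B3, B3–B4, B4–B5
Each bag holds 4 vertices, so the decomposition has width 3, which upper-bounds the treewidth. Conversely, {2, 3, 4, 6} is a clique of size 4, and the vertices of any clique must share a bag in every tree decomposition; so some bag has ≥ 4 vertices and tw(G) ≥ 3. Combining the bounds, tw(G) = 3.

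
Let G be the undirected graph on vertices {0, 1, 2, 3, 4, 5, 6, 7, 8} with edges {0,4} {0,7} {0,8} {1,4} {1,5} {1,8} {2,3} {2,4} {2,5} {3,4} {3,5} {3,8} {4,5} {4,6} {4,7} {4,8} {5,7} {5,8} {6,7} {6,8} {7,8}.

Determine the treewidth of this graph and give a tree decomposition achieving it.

Treewidth 3.
One such decomposition:
Bags: B1 = {3, 4, 5, 8}  B2 = {4, 5, 7, 8}  B3 = {2, 3, 4, 5}  B4 = {1, 4, 5, 8}  B5 = {4, 6, 7, 8}  B6 = {0, 4, 7, 8}
Tree: B1–B2, B1–B3, B2–B4, B2–B5, B5–B6

The largest bag has 4 vertices, giving width 3; this decomposition certifies tw(G) ≤ 3. For the lower bound, the 4 vertices {0, 4, 7, 8} are pairwise adjacent, and any tree decomposition puts a clique entirely inside one bag — forcing width ≥ 3. The upper and lower bounds meet at 3, so that is the treewidth.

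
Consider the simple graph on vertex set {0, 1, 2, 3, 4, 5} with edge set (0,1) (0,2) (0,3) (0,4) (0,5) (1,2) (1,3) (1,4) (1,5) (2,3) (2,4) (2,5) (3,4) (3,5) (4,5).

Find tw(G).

5

A width-5 tree decomposition is:
Bags: B1 = {0, 1, 2, 3, 4, 5}
Tree: (single bag)
A single bag containing all 6 vertices is trivially a valid decomposition of width 5. For the lower bound, the 6 vertices {0, 1, 2, 3, 4, 5} are pairwise adjacent, and any tree decomposition puts a clique entirely inside one bag — forcing width ≥ 5. Therefore the treewidth is 5.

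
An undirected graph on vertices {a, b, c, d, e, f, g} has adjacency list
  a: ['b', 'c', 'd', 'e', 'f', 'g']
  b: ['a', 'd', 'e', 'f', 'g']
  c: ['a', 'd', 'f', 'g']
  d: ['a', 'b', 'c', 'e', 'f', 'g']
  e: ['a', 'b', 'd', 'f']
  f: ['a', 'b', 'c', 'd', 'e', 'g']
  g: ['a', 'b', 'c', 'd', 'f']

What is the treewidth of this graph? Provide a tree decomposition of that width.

Treewidth 4.
Bags: B1 = {a, b, d, e, f}  B2 = {a, b, d, f, g}  B3 = {a, c, d, f, g}
Tree: B1–B2, B2–B3

Every bag has size at most 5, so the width is 5 − 1 = 4 and tw(G) ≤ 4. Conversely, {a, c, d, f, g} is a clique of size 5, and the vertices of any clique must share a bag in every tree decomposition; so some bag has ≥ 5 vertices and tw(G) ≥ 4. The upper and lower bounds meet at 4, so that is the treewidth.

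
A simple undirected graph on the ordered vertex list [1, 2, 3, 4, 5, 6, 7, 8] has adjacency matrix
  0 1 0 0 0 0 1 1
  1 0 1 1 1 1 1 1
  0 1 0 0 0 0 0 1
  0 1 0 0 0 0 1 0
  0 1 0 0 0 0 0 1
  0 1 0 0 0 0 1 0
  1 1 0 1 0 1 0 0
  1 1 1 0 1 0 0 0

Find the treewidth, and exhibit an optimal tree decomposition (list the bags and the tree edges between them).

Treewidth 2.
One such decomposition:
Bags: B1 = {2, 5, 8}  B2 = {1, 2, 8}  B3 = {1, 2, 7}  B4 = {2, 3, 8}  B5 = {2, 4, 7}  B6 = {2, 6, 7}
Tree: B1–B2, B2–B3, B2–B4, B3–B5, B5–B6

Every bag has size at most 3, so the width is 3 − 1 = 2 and tw(G) ≤ 2. Conversely, {1, 2, 8} is a clique of size 3, and the vertices of any clique must share a bag in every tree decomposition; so some bag has ≥ 3 vertices and tw(G) ≥ 2. Hence tw(G) = 2 exactly.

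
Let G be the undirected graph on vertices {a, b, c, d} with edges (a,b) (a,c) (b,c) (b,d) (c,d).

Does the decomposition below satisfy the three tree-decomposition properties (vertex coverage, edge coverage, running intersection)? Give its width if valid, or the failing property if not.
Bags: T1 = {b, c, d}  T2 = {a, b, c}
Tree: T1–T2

Yes; width 2.

Every vertex of G appears in some bag (union = {a, b, c, d}); every edge is covered by a bag; and for each vertex v the set of bags containing v is connected in the bag tree. The decomposition is therefore valid. The largest bag has 3 vertices, so the width is 2.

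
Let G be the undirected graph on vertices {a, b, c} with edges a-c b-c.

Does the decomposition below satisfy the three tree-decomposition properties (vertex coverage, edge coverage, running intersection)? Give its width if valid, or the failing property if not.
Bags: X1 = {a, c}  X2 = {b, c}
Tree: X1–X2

Vertex coverage: the bags together contain {a, b, c}, the full vertex set. Edge coverage: each edge of G has both endpoints in at least one bag. Running intersection: for every vertex, the bags containing it form a connected subtree. All three properties hold, so this is a valid tree decomposition of width max|bag| − 1 = 1, and hence tw(G) ≤ 1.

Yes; width 1.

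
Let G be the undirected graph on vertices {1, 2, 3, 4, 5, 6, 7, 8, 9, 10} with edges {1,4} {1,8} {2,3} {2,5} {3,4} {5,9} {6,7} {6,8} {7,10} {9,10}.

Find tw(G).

2

A width-2 tree decomposition is:
Bags: B1 = {2, 3, 4}  B2 = {1, 2, 4}  B3 = {1, 2, 8}  B4 = {2, 6, 8}  B5 = {2, 6, 7}  B6 = {2, 7, 10}  B7 = {2, 9, 10}  B8 = {2, 5, 9}
Tree: B1–B2, B2–B3, B3–B4, B4–B5, B5–B6, B6–B7, B7–B8
Each bag holds 3 vertices, so the decomposition has width 2, which upper-bounds the treewidth. The edges 2–3–4–1–8–6–7–10–9–5–2 form a cycle, so G is not a tree and its treewidth is at least 2. The upper and lower bounds meet at 2, so that is the treewidth.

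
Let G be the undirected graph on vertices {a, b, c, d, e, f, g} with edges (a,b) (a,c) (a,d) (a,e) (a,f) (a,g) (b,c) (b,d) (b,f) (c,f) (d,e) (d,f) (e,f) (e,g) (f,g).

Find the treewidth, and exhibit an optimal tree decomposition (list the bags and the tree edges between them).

Treewidth 3.
One optimal decomposition is:
Bags: B1 = {a, d, e, f}  B2 = {a, b, d, f}  B3 = {a, b, c, f}  B4 = {a, e, f, g}
Tree: B1–B2, B2–B3, B1–B4

Each bag holds 4 vertices, so the decomposition has width 3, which upper-bounds the treewidth. For the lower bound, the 4 vertices {a, d, e, f} are pairwise adjacent, and any tree decomposition puts a clique entirely inside one bag — forcing width ≥ 3. The upper and lower bounds meet at 3, so that is the treewidth.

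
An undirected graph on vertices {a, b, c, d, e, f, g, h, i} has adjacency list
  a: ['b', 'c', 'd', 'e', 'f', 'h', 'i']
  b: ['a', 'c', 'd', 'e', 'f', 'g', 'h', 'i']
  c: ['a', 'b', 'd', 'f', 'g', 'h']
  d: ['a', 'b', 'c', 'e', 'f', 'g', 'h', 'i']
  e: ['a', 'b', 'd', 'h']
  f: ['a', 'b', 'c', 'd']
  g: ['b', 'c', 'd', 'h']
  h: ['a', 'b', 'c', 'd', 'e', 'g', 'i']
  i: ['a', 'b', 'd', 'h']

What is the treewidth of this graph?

A width-4 tree decomposition is:
Bags: B1 = {a, b, d, e, h}  B2 = {a, b, c, d, h}  B3 = {a, b, d, h, i}  B4 = {b, c, d, g, h}  B5 = {a, b, c, d, f}
Tree: B1–B2, B1–B3, B2–B4, B2–B5
The largest bag has 5 vertices, giving width 4; this decomposition certifies tw(G) ≤ 4. On the other hand G contains the 5-clique {b, c, d, g, h}. A clique must lie in a single bag of any decomposition, so no decomposition can have width below 4. Hence tw(G) = 4 exactly.

4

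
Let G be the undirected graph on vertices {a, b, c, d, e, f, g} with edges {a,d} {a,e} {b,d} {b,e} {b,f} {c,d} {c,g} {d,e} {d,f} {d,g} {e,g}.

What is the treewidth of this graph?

A width-2 tree decomposition is:
Bags: B1 = {b, d, e}  B2 = {a, d, e}  B3 = {d, e, g}  B4 = {c, d, g}  B5 = {b, d, f}
Tree: B1–B2, B1–B3, B3–B4, B1–B5
Every bag has size at most 3, so the width is 3 − 1 = 2 and tw(G) ≤ 2. On the other hand G contains the 3-clique {d, e, g}. A clique must lie in a single bag of any decomposition, so no decomposition can have width below 2. Therefore the treewidth is 2.

2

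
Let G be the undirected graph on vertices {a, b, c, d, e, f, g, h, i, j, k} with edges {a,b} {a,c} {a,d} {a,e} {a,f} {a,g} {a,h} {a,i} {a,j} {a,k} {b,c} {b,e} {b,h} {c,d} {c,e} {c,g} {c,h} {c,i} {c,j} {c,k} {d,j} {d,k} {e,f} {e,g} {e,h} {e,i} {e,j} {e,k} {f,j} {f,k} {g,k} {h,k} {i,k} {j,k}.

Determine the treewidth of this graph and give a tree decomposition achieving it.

Treewidth 4.
Bags: B1 = {a, c, e, j, k}  B2 = {a, c, e, i, k}  B3 = {a, e, f, j, k}  B4 = {a, c, e, g, k}  B5 = {a, c, e, h, k}  B6 = {a, b, c, e, h}  B7 = {a, c, d, j, k}
Tree: B1–B2, B1–B3, B2–B4, B1–B5, B5–B6, B1–B7

Every bag has size at most 5, so the width is 5 − 1 = 4 and tw(G) ≤ 4. On the other hand G contains the 5-clique {a, c, d, j, k}. A clique must lie in a single bag of any decomposition, so no decomposition can have width below 4. Hence tw(G) = 4 exactly.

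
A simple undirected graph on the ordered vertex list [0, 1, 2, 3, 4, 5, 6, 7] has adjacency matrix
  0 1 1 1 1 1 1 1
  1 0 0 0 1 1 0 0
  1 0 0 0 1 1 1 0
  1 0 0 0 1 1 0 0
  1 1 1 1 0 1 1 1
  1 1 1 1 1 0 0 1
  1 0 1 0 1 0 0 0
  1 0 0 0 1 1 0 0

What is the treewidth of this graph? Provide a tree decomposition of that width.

Treewidth 3.
Bags: B1 = {0, 2, 4, 5}  B2 = {0, 1, 4, 5}  B3 = {0, 2, 4, 6}  B4 = {0, 4, 5, 7}  B5 = {0, 3, 4, 5}
Tree: B1–B2, B1–B3, B1–B4, B1–B5

Every bag has size at most 4, so the width is 4 − 1 = 3 and tw(G) ≤ 3. Conversely, {0, 1, 4, 5} is a clique of size 4, and the vertices of any clique must share a bag in every tree decomposition; so some bag has ≥ 4 vertices and tw(G) ≥ 3. Hence tw(G) = 3 exactly.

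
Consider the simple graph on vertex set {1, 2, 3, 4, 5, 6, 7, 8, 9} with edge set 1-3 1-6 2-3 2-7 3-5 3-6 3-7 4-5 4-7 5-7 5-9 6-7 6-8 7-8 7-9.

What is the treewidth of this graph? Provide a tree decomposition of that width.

Each bag holds 3 vertices, so the decomposition has width 2, which upper-bounds the treewidth. On the other hand G contains the 3-clique {1, 3, 6}. A clique must lie in a single bag of any decomposition, so no decomposition can have width below 2. Combining the bounds, tw(G) = 2.

Treewidth 2.
One such decomposition:
Bags: B1 = {6, 7, 8}  B2 = {3, 6, 7}  B3 = {1, 3, 6}  B4 = {3, 5, 7}  B5 = {2, 3, 7}  B6 = {5, 7, 9}  B7 = {4, 5, 7}
Tree: B1–B2, B2–B3, B2–B4, B2–B5, B4–B6, B4–B7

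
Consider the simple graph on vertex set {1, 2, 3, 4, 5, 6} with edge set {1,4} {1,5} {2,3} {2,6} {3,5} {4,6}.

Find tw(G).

A width-2 tree decomposition is:
Bags: B1 = {1, 4, 6}  B2 = {1, 2, 6}  B3 = {1, 2, 3}  B4 = {1, 3, 5}
Tree: B1–B2, B2–B3, B3–B4
Every bag has size at most 3, so the width is 3 − 1 = 2 and tw(G) ≤ 2. Since 1–4–6–2–3–5–1 is a cycle in G, G is not acyclic. Forests are exactly the graphs of treewidth ≤ 1, so tw(G) ≥ 2. Combining the bounds, tw(G) = 2.

2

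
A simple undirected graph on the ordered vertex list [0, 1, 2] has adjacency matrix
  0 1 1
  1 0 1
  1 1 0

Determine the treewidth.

A width-2 tree decomposition is:
Bags: B1 = {0, 1, 2}
Tree: (single bag)
A single bag containing all 3 vertices is trivially a valid decomposition of width 2. Conversely, {0, 1, 2} is a clique of size 3, and the vertices of any clique must share a bag in every tree decomposition; so some bag has ≥ 3 vertices and tw(G) ≥ 2. Hence tw(G) = 2 exactly.

2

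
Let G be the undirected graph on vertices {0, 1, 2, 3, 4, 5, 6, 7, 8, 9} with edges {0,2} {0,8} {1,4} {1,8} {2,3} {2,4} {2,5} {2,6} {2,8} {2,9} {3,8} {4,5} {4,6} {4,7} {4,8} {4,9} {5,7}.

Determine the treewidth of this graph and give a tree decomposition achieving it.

Treewidth 2.
One optimal decomposition is:
Bags: B1 = {2, 4, 8}  B2 = {2, 4, 5}  B3 = {0, 2, 8}  B4 = {1, 4, 8}  B5 = {4, 5, 7}  B6 = {2, 4, 6}  B7 = {2, 4, 9}  B8 = {2, 3, 8}
Tree: B1–B2, B1–B3, B1–B4, B2–B5, B1–B6, B2–B7, B3–B8

Every bag has size at most 3, so the width is 3 − 1 = 2 and tw(G) ≤ 2. For the lower bound, the 3 vertices {1, 4, 8} are pairwise adjacent, and any tree decomposition puts a clique entirely inside one bag — forcing width ≥ 2. Therefore the treewidth is 2.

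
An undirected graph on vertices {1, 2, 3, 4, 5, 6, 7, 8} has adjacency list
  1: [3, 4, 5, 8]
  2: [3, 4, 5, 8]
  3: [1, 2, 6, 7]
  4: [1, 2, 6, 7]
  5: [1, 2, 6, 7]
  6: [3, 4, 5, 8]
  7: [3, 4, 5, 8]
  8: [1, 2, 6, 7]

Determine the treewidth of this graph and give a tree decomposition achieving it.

The largest bag has 5 vertices, giving width 4; this decomposition certifies tw(G) ≤ 4. For the lower bound: the 5 vertex sets {1,8}, {4,6}, {2,5}, {3}, {7} are disjoint, each induces a connected subgraph, and every pair is joined by at least one edge of G. Contracting each set to a single vertex therefore yields K_{5} as a minor, and since treewidth is minor-monotone, tw(G) ≥ tw(K_{5}) = 4. Therefore the treewidth is 4.

Treewidth 4.
One optimal decomposition is:
Bags: B1 = {1, 3, 4, 5, 8}  B2 = {3, 4, 5, 6, 8}  B3 = {2, 3, 4, 5, 8}  B4 = {3, 4, 5, 7, 8}
Tree: B1–B2, B2–B3, B3–B4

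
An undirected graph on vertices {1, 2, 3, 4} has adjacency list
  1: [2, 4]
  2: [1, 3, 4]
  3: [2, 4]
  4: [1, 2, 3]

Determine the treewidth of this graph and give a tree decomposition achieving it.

Each bag holds 3 vertices, so the decomposition has width 2, which upper-bounds the treewidth. Conversely, {1, 2, 4} is a clique of size 3, and the vertices of any clique must share a bag in every tree decomposition; so some bag has ≥ 3 vertices and tw(G) ≥ 2. Therefore the treewidth is 2.

Treewidth 2.
Bags: B1 = {2, 3, 4}  B2 = {1, 2, 4}
Tree: B1–B2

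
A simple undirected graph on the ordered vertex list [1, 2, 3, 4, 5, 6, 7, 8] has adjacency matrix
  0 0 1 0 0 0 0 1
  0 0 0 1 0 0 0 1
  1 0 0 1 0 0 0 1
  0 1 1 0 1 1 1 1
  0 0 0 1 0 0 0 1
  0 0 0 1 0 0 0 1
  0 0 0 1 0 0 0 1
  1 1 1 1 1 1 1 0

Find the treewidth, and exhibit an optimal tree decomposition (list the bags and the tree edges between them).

Treewidth 2.
Bags: B1 = {4, 7, 8}  B2 = {2, 4, 8}  B3 = {4, 5, 8}  B4 = {3, 4, 8}  B5 = {1, 3, 8}  B6 = {4, 6, 8}
Tree: B1–B2, B2–B3, B1–B4, B4–B5, B2–B6

Each bag holds 3 vertices, so the decomposition has width 2, which upper-bounds the treewidth. For the lower bound, the 3 vertices {1, 3, 8} are pairwise adjacent, and any tree decomposition puts a clique entirely inside one bag — forcing width ≥ 2. Combining the bounds, tw(G) = 2.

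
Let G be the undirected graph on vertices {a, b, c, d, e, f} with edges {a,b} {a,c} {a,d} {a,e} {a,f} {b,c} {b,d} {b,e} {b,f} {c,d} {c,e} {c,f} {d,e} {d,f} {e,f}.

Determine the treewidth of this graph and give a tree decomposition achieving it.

With just one bag of size 6, the width is 6 − 1 = 5, so tw(G) ≤ 5. For the lower bound, the 6 vertices {a, b, c, d, e, f} are pairwise adjacent, and any tree decomposition puts a clique entirely inside one bag — forcing width ≥ 5. The upper and lower bounds meet at 5, so that is the treewidth.

Treewidth 5.
One optimal decomposition is:
Bags: B1 = {a, b, c, d, e, f}
Tree: (single bag)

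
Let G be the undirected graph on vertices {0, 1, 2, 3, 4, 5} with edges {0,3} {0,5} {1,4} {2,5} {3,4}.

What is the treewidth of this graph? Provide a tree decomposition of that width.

Treewidth 1.
One such decomposition:
Bags: B1 = {1, 4}  B2 = {3, 4}  B3 = {0, 3}  B4 = {0, 5}  B5 = {2, 5}
Tree: B1–B2, B2–B3, B3–B4, B4–B5

Every bag has size at most 2, so the width is 2 − 1 = 1 and tw(G) ≤ 1. Since G has at least one edge (e.g. 1–4), it is not an edgeless graph, so tw(G) ≥ 1. Hence tw(G) = 1 exactly.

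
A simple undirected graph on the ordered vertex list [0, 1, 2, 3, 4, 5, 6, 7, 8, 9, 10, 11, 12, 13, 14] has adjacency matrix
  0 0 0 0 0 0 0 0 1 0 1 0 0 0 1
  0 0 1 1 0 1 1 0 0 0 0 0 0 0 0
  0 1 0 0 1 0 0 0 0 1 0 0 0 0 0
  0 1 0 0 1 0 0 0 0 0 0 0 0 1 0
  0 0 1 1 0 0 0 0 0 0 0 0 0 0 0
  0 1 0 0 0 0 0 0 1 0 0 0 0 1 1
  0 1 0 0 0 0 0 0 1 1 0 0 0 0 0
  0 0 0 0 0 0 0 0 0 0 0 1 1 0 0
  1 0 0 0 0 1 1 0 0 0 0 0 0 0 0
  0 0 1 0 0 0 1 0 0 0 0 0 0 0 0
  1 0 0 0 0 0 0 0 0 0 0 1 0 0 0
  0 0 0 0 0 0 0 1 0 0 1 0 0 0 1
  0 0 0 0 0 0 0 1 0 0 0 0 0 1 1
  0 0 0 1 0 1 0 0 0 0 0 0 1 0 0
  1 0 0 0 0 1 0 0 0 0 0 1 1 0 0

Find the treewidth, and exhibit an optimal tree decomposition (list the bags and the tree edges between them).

Treewidth 3.
One optimal decomposition is:
Bags: B1 = {7, 10, 11, 12}  B2 = {10, 11, 12, 14}  B3 = {0, 10, 12, 14}  B4 = {0, 12, 13, 14}  B5 = {0, 5, 13, 14}  B6 = {0, 5, 8, 13}  B7 = {3, 5, 8, 13}  B8 = {1, 3, 5, 8}  B9 = {1, 3, 6, 8}  B10 = {1, 3, 4, 6}  B11 = {1, 2, 4, 6}  B12 = {2, 4, 6, 9}
Tree: B1–B2, B2–B3, B3–B4, B4–B5, B5–B6, B6–B7, B7–B8, B8–B9, B9–B10, B10–B11, B11–B12

The largest bag has 4 vertices, giving width 3; this decomposition certifies tw(G) ≤ 3. For the lower bound: the 4 vertex sets {7,10,11}, {12}, {14}, {0,5,8,13} are disjoint, each induces a connected subgraph, and every pair is joined by at least one edge of G. Contracting each set to a single vertex therefore yields K_{4} as a minor, and since treewidth is minor-monotone, tw(G) ≥ tw(K_{4}) = 3. Therefore the treewidth is 3.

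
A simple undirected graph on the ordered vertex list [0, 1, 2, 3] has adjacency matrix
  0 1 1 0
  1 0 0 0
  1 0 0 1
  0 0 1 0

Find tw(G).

1

A width-1 tree decomposition is:
Bags: B1 = {2, 3}  B2 = {0, 2}  B3 = {0, 1}
Tree: B1–B2, B2–B3
The largest bag has 2 vertices, giving width 1; this decomposition certifies tw(G) ≤ 1. Any graph with an edge has treewidth ≥ 1, and G has the edge 3–2. Therefore the treewidth is 1.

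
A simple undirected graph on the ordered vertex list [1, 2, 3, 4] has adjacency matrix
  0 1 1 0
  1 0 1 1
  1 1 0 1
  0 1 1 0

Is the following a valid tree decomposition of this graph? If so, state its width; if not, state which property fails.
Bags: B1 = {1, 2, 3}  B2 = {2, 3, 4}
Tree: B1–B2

Yes; width 2.

Every vertex of G appears in some bag (union = {1, 2, 3, 4}); every edge is covered by a bag; and for each vertex v the set of bags containing v is connected in the bag tree. The decomposition is therefore valid. The largest bag has 3 vertices, so the width is 2.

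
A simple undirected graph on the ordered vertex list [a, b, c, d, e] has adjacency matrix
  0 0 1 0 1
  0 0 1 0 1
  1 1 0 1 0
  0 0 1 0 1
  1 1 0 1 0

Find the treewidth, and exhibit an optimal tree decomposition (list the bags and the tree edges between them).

Each bag holds 3 vertices, so the decomposition has width 2, which upper-bounds the treewidth. For the lower bound, G contains the cycle c–b–e–d–c, so G is not a forest; only forests have treewidth ≤ 1, hence tw(G) ≥ 2. Therefore the treewidth is 2.

Treewidth 2.
Bags: B1 = {b, c, e}  B2 = {c, d, e}  B3 = {a, c, e}
Tree: B1–B2, B2–B3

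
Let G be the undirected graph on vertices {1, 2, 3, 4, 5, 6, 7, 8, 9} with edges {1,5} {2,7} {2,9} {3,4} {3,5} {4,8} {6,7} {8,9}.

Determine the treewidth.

1

A width-1 tree decomposition is:
Bags: B1 = {6, 7}  B2 = {2, 7}  B3 = {2, 9}  B4 = {8, 9}  B5 = {4, 8}  B6 = {3, 4}  B7 = {3, 5}  B8 = {1, 5}
Tree: B1–B2, B2–B3, B3–B4, B4–B5, B5–B6, B6–B7, B7–B8
The largest bag has 2 vertices, giving width 1; this decomposition certifies tw(G) ≤ 1. Since G has at least one edge (e.g. 6–7), it is not an edgeless graph, so tw(G) ≥ 1. Hence tw(G) = 1 exactly.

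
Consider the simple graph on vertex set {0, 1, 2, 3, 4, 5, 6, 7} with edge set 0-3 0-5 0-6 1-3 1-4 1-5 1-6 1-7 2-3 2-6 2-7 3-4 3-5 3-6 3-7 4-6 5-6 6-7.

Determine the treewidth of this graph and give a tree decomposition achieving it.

Treewidth 3.
One optimal decomposition is:
Bags: B1 = {1, 3, 6, 7}  B2 = {1, 3, 5, 6}  B3 = {2, 3, 6, 7}  B4 = {0, 3, 5, 6}  B5 = {1, 3, 4, 6}
Tree: B1–B2, B1–B3, B2–B4, B2–B5

Every bag has size at most 4, so the width is 4 − 1 = 3 and tw(G) ≤ 3. Conversely, {0, 3, 5, 6} is a clique of size 4, and the vertices of any clique must share a bag in every tree decomposition; so some bag has ≥ 4 vertices and tw(G) ≥ 3. The upper and lower bounds meet at 3, so that is the treewidth.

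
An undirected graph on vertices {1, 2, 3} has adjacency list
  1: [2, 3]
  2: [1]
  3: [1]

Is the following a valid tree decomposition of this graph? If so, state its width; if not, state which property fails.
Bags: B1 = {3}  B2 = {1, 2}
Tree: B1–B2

No — edge (1,3) lies in no bag.

A tree decomposition must satisfy three properties: every vertex lies in some bag; for every edge, both endpoints lie together in some bag; and for every vertex, the bags containing it form a connected subtree. Here edge (1,3) lies in no bag, so the decomposition is invalid.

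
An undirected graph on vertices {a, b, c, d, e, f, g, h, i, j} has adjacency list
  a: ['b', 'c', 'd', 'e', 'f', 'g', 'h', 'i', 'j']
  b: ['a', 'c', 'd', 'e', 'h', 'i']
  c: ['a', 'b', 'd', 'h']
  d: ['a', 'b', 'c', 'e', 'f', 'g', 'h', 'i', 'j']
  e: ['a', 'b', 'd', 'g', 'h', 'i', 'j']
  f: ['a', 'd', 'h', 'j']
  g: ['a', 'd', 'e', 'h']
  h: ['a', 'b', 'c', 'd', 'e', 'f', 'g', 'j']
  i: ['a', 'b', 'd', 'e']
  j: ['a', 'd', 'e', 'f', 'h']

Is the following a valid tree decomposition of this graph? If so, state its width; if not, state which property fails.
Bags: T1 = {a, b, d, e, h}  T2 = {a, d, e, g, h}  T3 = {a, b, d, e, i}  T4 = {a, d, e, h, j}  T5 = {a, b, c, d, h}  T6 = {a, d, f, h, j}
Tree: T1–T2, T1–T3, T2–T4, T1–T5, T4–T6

Yes; width 4.

Every vertex of G appears in some bag (union = {a, b, c, d, e, f, g, h, i, j}); every edge is covered by a bag; and for each vertex v the set of bags containing v is connected in the bag tree. The decomposition is therefore valid. The largest bag has 5 vertices, so the width is 4.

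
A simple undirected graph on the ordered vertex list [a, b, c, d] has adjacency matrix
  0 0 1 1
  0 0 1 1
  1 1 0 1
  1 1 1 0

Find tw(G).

2

A width-2 tree decomposition is:
Bags: B1 = {a, c, d}  B2 = {b, c, d}
Tree: B1–B2
The largest bag has 3 vertices, giving width 2; this decomposition certifies tw(G) ≤ 2. On the other hand G contains the 3-clique {a, c, d}. A clique must lie in a single bag of any decomposition, so no decomposition can have width below 2. Therefore the treewidth is 2.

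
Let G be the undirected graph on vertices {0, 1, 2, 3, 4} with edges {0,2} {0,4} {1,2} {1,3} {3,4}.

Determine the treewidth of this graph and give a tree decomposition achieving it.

The largest bag has 3 vertices, giving width 2; this decomposition certifies tw(G) ≤ 2. The edges 2–1–3–4–0–2 form a cycle, so G is not a tree and its treewidth is at least 2. Hence tw(G) = 2 exactly.

Treewidth 2.
One such decomposition:
Bags: B1 = {1, 2, 3}  B2 = {2, 3, 4}  B3 = {0, 2, 4}
Tree: B1–B2, B2–B3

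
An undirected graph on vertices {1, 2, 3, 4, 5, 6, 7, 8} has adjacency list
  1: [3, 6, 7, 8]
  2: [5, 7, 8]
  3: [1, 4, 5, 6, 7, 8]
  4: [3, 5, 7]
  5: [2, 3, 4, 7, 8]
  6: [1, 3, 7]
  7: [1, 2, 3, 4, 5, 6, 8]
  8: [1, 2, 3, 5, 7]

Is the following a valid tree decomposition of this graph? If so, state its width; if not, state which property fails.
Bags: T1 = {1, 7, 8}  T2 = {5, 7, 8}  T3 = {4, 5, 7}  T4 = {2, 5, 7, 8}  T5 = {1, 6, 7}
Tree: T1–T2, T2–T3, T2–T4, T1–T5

No — vertex 3 appears in no bag.

A tree decomposition must satisfy three properties: every vertex lies in some bag; for every edge, both endpoints lie together in some bag; and for every vertex, the bags containing it form a connected subtree. Here vertex 3 appears in no bag, so the decomposition is invalid.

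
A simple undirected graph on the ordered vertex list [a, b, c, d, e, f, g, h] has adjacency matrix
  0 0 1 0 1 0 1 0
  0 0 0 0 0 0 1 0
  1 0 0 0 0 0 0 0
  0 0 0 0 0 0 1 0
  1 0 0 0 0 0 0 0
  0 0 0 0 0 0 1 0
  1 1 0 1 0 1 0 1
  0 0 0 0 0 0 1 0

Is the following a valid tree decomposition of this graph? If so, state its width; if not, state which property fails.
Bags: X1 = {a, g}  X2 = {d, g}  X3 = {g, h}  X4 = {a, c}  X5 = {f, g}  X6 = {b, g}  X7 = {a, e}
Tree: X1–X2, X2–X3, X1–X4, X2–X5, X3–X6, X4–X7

Yes; width 1.

Checking the three conditions: (i) the bags cover all of {a, b, c, d, e, f, g, h}; (ii) for each edge, some bag contains both endpoints; (iii) the bags containing any fixed vertex form a subtree. All hold, so the decomposition is valid with width 2 − 1 = 1.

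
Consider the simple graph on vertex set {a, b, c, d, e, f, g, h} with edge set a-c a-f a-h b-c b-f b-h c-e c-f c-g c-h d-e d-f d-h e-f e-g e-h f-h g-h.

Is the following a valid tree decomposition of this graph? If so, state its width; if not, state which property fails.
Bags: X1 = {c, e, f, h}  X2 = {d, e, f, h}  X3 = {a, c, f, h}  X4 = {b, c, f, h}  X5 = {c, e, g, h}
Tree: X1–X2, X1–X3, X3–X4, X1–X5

Yes; width 3.

Vertex coverage: the bags together contain {a, b, c, d, e, f, g, h}, the full vertex set. Edge coverage: each edge of G has both endpoints in at least one bag. Running intersection: for every vertex, the bags containing it form a connected subtree. All three properties hold, so this is a valid tree decomposition of width max|bag| − 1 = 3, and hence tw(G) ≤ 3.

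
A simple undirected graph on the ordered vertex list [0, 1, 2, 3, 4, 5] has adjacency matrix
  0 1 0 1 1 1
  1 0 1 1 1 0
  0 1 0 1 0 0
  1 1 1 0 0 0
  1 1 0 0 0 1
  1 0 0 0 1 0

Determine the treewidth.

A width-2 tree decomposition is:
Bags: B1 = {0, 4, 5}  B2 = {0, 1, 4}  B3 = {0, 1, 3}  B4 = {1, 2, 3}
Tree: B1–B2, B2–B3, B3–B4
Every bag has size at most 3, so the width is 3 − 1 = 2 and tw(G) ≤ 2. On the other hand G contains the 3-clique {0, 1, 3}. A clique must lie in a single bag of any decomposition, so no decomposition can have width below 2. Hence tw(G) = 2 exactly.

2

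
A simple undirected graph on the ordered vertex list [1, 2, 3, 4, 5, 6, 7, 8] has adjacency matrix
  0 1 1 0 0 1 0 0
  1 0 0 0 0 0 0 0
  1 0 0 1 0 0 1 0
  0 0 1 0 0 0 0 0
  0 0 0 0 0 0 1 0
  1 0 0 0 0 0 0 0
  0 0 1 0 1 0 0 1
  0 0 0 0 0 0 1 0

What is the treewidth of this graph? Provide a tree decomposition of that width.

Treewidth 1.
One such decomposition:
Bags: B1 = {1, 3}  B2 = {1, 2}  B3 = {1, 6}  B4 = {3, 4}  B5 = {3, 7}  B6 = {5, 7}  B7 = {7, 8}
Tree: B1–B2, B2–B3, B1–B4, B4–B5, B5–B6, B6–B7

The largest bag has 2 vertices, giving width 1; this decomposition certifies tw(G) ≤ 1. G has an edge, so its treewidth is at least 1. Therefore the treewidth is 1.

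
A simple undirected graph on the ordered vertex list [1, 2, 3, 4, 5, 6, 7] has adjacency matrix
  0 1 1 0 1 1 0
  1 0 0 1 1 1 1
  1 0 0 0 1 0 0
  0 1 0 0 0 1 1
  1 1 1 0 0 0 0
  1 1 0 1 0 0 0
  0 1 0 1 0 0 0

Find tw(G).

A width-2 tree decomposition is:
Bags: B1 = {1, 2, 6}  B2 = {1, 2, 5}  B3 = {2, 4, 6}  B4 = {2, 4, 7}  B5 = {1, 3, 5}
Tree: B1–B2, B1–B3, B3–B4, B2–B5
Every bag has size at most 3, so the width is 3 − 1 = 2 and tw(G) ≤ 2. On the other hand G contains the 3-clique {1, 2, 5}. A clique must lie in a single bag of any decomposition, so no decomposition can have width below 2. Combining the bounds, tw(G) = 2.

2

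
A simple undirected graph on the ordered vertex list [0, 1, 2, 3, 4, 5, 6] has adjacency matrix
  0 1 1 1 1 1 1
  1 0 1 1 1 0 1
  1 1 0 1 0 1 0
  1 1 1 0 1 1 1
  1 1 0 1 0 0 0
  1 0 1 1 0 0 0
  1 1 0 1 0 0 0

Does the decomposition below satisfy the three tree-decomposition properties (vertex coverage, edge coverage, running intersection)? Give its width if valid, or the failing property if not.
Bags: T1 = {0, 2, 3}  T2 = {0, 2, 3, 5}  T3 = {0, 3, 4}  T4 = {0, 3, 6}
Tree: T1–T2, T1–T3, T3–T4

A tree decomposition must satisfy three properties: every vertex lies in some bag; for every edge, both endpoints lie together in some bag; and for every vertex, the bags containing it form a connected subtree. Here vertex 1 appears in no bag, so the decomposition is invalid.

No — vertex 1 appears in no bag.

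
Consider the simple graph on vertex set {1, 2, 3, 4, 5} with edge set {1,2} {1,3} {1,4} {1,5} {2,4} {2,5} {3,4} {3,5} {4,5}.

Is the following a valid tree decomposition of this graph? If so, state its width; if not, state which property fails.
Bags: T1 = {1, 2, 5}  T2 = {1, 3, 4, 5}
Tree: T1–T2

No — edge (4,2) lies in no bag.

A tree decomposition must satisfy three properties: every vertex lies in some bag; for every edge, both endpoints lie together in some bag; and for every vertex, the bags containing it form a connected subtree. Here edge (4,2) lies in no bag, so the decomposition is invalid.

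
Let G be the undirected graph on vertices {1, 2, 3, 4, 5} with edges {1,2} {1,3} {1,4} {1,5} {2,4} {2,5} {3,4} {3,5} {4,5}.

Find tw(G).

A width-3 tree decomposition is:
Bags: B1 = {1, 2, 4, 5}  B2 = {1, 3, 4, 5}
Tree: B1–B2
The largest bag has 4 vertices, giving width 3; this decomposition certifies tw(G) ≤ 3. On the other hand G contains the 4-clique {1, 2, 4, 5}. A clique must lie in a single bag of any decomposition, so no decomposition can have width below 3. Hence tw(G) = 3 exactly.

3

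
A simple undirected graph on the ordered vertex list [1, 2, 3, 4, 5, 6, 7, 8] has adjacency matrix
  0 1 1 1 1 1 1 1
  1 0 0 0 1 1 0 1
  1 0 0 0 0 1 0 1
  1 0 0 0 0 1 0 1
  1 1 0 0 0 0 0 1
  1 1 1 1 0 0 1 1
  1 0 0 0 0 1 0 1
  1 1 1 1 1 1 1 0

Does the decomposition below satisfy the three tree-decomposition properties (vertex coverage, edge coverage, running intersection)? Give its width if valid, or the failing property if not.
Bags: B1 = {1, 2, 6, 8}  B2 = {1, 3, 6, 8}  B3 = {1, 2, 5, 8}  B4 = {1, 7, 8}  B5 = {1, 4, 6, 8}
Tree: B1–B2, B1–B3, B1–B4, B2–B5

A tree decomposition must satisfy three properties: every vertex lies in some bag; for every edge, both endpoints lie together in some bag; and for every vertex, the bags containing it form a connected subtree. Here edge (6,7) lies in no bag, so the decomposition is invalid.

No — edge (6,7) lies in no bag.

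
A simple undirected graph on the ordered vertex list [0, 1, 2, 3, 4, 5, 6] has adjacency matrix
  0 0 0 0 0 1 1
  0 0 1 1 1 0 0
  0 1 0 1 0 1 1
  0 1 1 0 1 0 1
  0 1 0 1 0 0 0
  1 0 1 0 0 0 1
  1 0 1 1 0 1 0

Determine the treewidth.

A width-2 tree decomposition is:
Bags: B1 = {1, 2, 3}  B2 = {2, 3, 6}  B3 = {1, 3, 4}  B4 = {2, 5, 6}  B5 = {0, 5, 6}
Tree: B1–B2, B1–B3, B2–B4, B4–B5
Every bag has size at most 3, so the width is 3 − 1 = 2 and tw(G) ≤ 2. On the other hand G contains the 3-clique {0, 5, 6}. A clique must lie in a single bag of any decomposition, so no decomposition can have width below 2. Combining the bounds, tw(G) = 2.

2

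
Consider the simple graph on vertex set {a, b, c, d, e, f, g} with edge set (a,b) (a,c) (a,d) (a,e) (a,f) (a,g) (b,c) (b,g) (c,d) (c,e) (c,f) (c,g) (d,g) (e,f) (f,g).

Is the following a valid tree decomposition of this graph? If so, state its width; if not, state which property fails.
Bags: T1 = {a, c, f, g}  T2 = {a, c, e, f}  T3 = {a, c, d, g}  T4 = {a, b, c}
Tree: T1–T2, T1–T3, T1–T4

No — edge (g,b) lies in no bag.

A tree decomposition must satisfy three properties: every vertex lies in some bag; for every edge, both endpoints lie together in some bag; and for every vertex, the bags containing it form a connected subtree. Here edge (g,b) lies in no bag, so the decomposition is invalid.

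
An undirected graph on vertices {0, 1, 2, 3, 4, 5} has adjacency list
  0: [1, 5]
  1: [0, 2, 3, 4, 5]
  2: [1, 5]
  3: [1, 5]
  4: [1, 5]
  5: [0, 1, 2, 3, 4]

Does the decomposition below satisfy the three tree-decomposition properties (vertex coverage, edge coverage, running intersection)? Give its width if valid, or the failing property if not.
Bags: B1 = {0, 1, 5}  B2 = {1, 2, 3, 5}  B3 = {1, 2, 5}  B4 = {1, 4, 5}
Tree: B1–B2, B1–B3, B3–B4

A tree decomposition must satisfy three properties: every vertex lies in some bag; for every edge, both endpoints lie together in some bag; and for every vertex, the bags containing it form a connected subtree. Here bags containing vertex 2 are not connected in the tree, so the decomposition is invalid.

No — bags containing vertex 2 are not connected in the tree.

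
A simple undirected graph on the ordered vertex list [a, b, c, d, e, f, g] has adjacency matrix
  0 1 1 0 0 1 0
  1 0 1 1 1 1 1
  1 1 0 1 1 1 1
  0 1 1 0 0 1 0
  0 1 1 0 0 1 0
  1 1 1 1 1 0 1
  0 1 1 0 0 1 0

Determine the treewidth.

3

A width-3 tree decomposition is:
Bags: B1 = {a, b, c, f}  B2 = {b, c, f, g}  B3 = {b, c, d, f}  B4 = {b, c, e, f}
Tree: B1–B2, B1–B3, B3–B4
Each bag holds 4 vertices, so the decomposition has width 3, which upper-bounds the treewidth. On the other hand G contains the 4-clique {b, c, d, f}. A clique must lie in a single bag of any decomposition, so no decomposition can have width below 3. The upper and lower bounds meet at 3, so that is the treewidth.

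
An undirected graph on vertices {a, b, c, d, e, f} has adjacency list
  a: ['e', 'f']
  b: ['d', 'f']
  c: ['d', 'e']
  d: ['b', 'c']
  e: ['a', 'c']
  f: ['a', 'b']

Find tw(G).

2

A width-2 tree decomposition is:
Bags: B1 = {b, d, f}  B2 = {c, d, f}  B3 = {c, e, f}  B4 = {a, e, f}
Tree: B1–B2, B2–B3, B3–B4
Each bag holds 3 vertices, so the decomposition has width 2, which upper-bounds the treewidth. Since f–b–d–c–e–a–f is a cycle in G, G is not acyclic. Forests are exactly the graphs of treewidth ≤ 1, so tw(G) ≥ 2. The upper and lower bounds meet at 2, so that is the treewidth.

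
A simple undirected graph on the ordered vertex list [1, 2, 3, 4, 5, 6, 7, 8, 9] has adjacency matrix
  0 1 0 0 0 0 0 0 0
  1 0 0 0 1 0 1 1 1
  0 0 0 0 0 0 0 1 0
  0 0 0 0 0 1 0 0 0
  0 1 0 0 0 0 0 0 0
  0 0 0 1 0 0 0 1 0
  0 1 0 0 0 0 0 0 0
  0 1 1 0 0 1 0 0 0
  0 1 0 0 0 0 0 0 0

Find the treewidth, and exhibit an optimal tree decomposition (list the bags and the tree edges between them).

The largest bag has 2 vertices, giving width 1; this decomposition certifies tw(G) ≤ 1. Since G has at least one edge (e.g. 3–8), it is not an edgeless graph, so tw(G) ≥ 1. Hence tw(G) = 1 exactly.

Treewidth 1.
One such decomposition:
Bags: B1 = {3, 8}  B2 = {6, 8}  B3 = {2, 8}  B4 = {2, 7}  B5 = {4, 6}  B6 = {2, 5}  B7 = {2, 9}  B8 = {1, 2}
Tree: B1–B2, B2–B3, B3–B4, B2–B5, B4–B6, B4–B7, B4–B8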